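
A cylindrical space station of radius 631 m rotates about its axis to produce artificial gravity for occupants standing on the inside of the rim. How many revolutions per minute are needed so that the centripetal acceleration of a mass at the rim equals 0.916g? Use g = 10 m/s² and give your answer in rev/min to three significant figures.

1.15 rev/min

Require ω²r = 0.916g, so ω = √(0.916 × 10.0/631) = 0.1205 rad/s.
In rev/min: ω × 60/(2π) = 0.1205 × 60/(2π) = 1.151 rev/min.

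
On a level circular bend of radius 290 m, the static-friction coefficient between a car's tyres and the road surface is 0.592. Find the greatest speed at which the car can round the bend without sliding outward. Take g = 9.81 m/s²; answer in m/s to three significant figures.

On a flat curve, static friction is the only horizontal force, so it must supply the full centripetal force: μ_s m g = m v²/r.
Mass cancels: v_max = √(μ_s g r) = √(0.592 × 9.81 × 290) = √1684 = 41.04 m/s.

41.0 m/s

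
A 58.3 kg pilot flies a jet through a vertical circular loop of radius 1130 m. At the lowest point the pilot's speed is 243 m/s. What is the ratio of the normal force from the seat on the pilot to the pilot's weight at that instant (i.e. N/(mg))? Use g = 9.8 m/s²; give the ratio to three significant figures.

At the bottom, N − mg = mv²/r, so N = m(v²/r + g) and N/(mg) = v²/(rg) + 1 = (243)²/(1130 × 9.8) + 1 = 5.332 + 1 = 6.332.

6.33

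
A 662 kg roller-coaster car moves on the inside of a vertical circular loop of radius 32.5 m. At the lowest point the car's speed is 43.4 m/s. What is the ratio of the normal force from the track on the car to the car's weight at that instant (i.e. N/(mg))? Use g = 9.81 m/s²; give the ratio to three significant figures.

At the bottom, N − mg = mv²/r, so N = m(v²/r + g) and N/(mg) = v²/(rg) + 1 = (43.4)²/(32.5 × 9.81) + 1 = 5.908 + 1 = 6.908.

6.91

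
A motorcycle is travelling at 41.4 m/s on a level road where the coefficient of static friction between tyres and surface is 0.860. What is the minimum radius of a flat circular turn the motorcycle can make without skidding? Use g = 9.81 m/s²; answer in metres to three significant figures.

203 m

At the limit, μ_s m g = m v²/r, so r_min = v²/(μ_s g) = (41.4)²/(0.860 × 9.81) = 1714/8.437 = 203.2 m.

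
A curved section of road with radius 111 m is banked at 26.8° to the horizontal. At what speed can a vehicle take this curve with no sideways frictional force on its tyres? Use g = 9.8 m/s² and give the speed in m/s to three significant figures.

On a frictionless banked curve, N sinθ = mv²/r and N cosθ = mg, so tanθ = v²/(rg).
v = √(r g tanθ) = √(111 × 9.8 × tan 26.8°) = √(111 × 9.8 × 0.5051) = √549.5 = 23.44 m/s.

23.4 m/s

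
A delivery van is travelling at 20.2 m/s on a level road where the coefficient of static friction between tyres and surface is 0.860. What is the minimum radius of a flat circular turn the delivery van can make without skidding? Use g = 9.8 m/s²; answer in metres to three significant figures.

48.4 m

At the limit, μ_s m g = m v²/r, so r_min = v²/(μ_s g) = (20.2)²/(0.860 × 9.8) = 408.0/8.428 = 48.41 m.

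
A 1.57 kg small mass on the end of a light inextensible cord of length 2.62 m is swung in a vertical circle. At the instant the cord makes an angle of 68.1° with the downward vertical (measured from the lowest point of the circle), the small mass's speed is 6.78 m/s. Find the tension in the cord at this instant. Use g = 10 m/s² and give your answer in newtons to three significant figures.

33.4 N

Take the radial direction toward the centre of the circle as positive. The component of the weight along the string toward the centre is −mg cos φ (φ measured from the bottom), so Newton's second law along the string gives T − mg cos φ = m v²/r.
cos 68.1° = 0.3730, so T = m(v²/r + g cos φ) = 1.57 × ((6.78)²/2.62 + 10.0 × 0.3730) = 1.57 × (17.55 + (3.730)) = 1.57 × 21.28 = 33.40 N.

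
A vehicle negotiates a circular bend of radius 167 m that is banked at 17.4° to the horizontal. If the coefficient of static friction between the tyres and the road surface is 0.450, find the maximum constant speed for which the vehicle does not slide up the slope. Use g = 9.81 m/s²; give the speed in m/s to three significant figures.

At the maximum speed, friction acts down the slope at its limiting value f = μN. Radially (horizontal, toward centre): N sinθ + μN cosθ = mv²/r. Vertically: N cosθ − μN sinθ = mg.
Dividing: v² = r g (sinθ + μcosθ)/(cosθ − μsinθ).
sinθ + μcosθ = 0.2990 + 0.450×0.9542 = 0.7284; cosθ − μsinθ = 0.9542 − 0.450×0.2990 = 0.8197.
v² = 167 × 9.81 × 0.7284/0.8197 = 1456 m²/s², so v = 38.16 m/s.

38.2 m/s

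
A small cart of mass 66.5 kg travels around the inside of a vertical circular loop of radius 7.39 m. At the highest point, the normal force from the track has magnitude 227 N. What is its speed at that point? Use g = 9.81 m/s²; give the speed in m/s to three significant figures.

9.89 m/s

At the top, N + mg = mv²/r, so v = √(r(N/m + g)) = √(7.39 × (227/66.5 + 9.81)) = √(7.39 × 13.22) = √97.72 = 9.885 m/s.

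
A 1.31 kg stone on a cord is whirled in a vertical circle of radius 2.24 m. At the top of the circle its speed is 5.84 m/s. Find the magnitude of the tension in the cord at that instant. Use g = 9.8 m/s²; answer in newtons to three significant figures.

7.11 N

At the top, both T and the weight mg point inward (toward the centre), so T + mg = mv²/r.
T = m(v²/r − g) = 1.31 × ((5.84)²/2.24 − 9.8) = 1.31 × (15.23 − 9.8) = 1.31 × 5.426 = 7.108 N.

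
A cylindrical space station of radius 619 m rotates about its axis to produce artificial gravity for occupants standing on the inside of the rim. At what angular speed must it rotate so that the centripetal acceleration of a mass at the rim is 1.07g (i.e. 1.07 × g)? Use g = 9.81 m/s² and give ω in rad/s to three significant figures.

0.130 rad/s

Centripetal acceleration a_c = ω²r. Setting ω²r = 1.07g:
ω = √(1.07g / r) = √(1.07 × 9.81 / 619) = √0.01696 = 0.1302 rad/s.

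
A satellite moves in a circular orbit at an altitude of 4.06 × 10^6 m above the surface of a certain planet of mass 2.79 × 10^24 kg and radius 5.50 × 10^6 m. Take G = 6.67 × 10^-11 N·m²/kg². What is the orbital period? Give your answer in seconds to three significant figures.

r = R + h = 5.50 × 10^6 + 4.06 × 10^6 = 9.560 × 10^6 m. Gravity provides the centripetal force: G M m / r² = m v² / r ⇒ v = √(GM/r) = 4412 m/s.
T = 2πr/v = 2π × 9.560 × 10^6 / 4412 = 13610 s.

13600 s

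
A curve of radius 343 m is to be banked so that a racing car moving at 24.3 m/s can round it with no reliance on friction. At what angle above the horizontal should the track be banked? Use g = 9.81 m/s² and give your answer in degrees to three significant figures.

9.95°

With no friction, the horizontal component of the normal force provides the centripetal force: N sinθ = mv²/r, while N cosθ = mg vertically.
Dividing: tanθ = v²/(r g) = (24.3)²/(343 × 9.81) = 590.5/3365 = 0.1755.
θ = arctan(0.1755) = 9.953°.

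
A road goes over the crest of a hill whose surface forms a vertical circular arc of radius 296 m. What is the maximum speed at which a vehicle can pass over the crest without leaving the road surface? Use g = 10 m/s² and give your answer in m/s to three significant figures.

54.4 m/s

At the crest the centre of the circle is below the vehicle, so the net downward (centripetal) force is mg − N = mv²/r.
The vehicle leaves the road when N → 0, giving v_max = √(g r) = √(10.0 × 296) = 54.41 m/s.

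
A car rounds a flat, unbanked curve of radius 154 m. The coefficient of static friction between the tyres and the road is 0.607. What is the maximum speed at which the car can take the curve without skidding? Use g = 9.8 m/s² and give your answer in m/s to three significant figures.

30.3 m/s

On a flat curve, static friction is the only horizontal force, so it must supply the full centripetal force: μ_s m g = m v²/r.
Mass cancels: v_max = √(μ_s g r) = √(0.607 × 9.8 × 154) = √916.1 = 30.27 m/s.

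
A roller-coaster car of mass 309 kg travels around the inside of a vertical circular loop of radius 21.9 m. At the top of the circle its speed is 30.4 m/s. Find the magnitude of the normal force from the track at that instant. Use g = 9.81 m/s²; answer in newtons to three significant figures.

10000 N

At the top, both N and the weight mg point inward (toward the centre), so N + mg = mv²/r.
N = m(v²/r − g) = 309 × ((30.4)²/21.9 − 9.81) = 309 × (42.20 − 9.81) = 309 × 32.39 = 10010 N.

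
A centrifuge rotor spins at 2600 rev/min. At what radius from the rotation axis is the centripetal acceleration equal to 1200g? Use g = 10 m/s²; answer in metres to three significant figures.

0.162 m

ω = 2600 rev/min × 2π/60 = 272.3 rad/s.
a_c = ω²r = 1200g ⇒ r = 1200 × 10.0 / (272.3)² = 12000/74130 = 0.1619 m.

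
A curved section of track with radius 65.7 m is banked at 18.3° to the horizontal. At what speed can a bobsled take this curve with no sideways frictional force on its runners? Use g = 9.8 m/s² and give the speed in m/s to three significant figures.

On a frictionless banked curve, N sinθ = mv²/r and N cosθ = mg, so tanθ = v²/(rg).
v = √(r g tanθ) = √(65.7 × 9.8 × tan 18.3°) = √(65.7 × 9.8 × 0.3307) = √212.9 = 14.59 m/s.

14.6 m/s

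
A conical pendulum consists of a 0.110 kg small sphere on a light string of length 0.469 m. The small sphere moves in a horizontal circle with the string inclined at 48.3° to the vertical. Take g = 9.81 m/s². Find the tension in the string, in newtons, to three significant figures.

1.62 N

Vertically the bob has no acceleration, so T cosθ = mg.
T = mg/cosθ = 0.110 × 9.81 / cos 48.3° = 1.079/0.6652 = 1.622 N.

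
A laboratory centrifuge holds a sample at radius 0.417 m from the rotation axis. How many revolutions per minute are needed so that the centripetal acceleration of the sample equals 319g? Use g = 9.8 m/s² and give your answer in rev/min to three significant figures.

827 rev/min

Require ω²r = 319g, so ω = √(319 × 9.8/0.417) = 86.58 rad/s.
In rev/min: ω × 60/(2π) = 86.58 × 60/(2π) = 826.8 rev/min.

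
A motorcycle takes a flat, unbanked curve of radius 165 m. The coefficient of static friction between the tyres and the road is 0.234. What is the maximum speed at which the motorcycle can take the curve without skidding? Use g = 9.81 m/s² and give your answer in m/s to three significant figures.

On a flat curve, static friction is the only horizontal force, so it must supply the full centripetal force: μ_s m g = m v²/r.
Mass cancels: v_max = √(μ_s g r) = √(0.234 × 9.81 × 165) = √378.8 = 19.46 m/s.

19.5 m/s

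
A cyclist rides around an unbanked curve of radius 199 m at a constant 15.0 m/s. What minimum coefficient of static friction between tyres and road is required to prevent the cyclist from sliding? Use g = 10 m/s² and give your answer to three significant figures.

Friction provides the centripetal force: μ_s m g = m v²/r, so μ_s = v²/(g r) = (15.00)²/(10.0 × 199) = 225.0/1990 = 0.1131.

0.113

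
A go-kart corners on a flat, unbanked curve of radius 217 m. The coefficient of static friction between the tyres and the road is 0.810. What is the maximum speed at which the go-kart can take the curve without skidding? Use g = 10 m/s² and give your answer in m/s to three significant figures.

Friction provides the centripetal force on a flat curve. At maximum speed it is at its limiting value: μ_s m g = m v²/r.
Mass cancels: v_max = √(μ_s g r) = √(0.810 × 10.0 × 217) = √1758 = 41.92 m/s.

41.9 m/s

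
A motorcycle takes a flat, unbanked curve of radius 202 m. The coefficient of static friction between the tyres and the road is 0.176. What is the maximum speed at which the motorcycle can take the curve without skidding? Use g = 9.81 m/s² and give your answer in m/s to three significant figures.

18.7 m/s

The only inward force on a level bend is static friction, so at the limit f_s = μ_s N = μ_s m g = m v²/r.
Mass cancels: v_max = √(μ_s g r) = √(0.176 × 9.81 × 202) = √348.8 = 18.68 m/s.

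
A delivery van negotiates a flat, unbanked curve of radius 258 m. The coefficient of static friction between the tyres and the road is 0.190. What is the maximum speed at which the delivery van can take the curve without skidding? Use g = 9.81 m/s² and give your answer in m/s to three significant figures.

21.9 m/s

Friction provides the centripetal force on a flat curve. At maximum speed it is at its limiting value: μ_s m g = m v²/r.
Mass cancels: v_max = √(μ_s g r) = √(0.190 × 9.81 × 258) = √480.9 = 21.93 m/s.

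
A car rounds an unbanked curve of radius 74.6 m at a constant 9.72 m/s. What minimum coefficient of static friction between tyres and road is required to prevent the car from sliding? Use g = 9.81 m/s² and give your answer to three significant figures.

0.129

Friction provides the centripetal force: μ_s m g = m v²/r, so μ_s = v²/(g r) = (9.720)²/(9.81 × 74.6) = 94.48/731.8 = 0.1291.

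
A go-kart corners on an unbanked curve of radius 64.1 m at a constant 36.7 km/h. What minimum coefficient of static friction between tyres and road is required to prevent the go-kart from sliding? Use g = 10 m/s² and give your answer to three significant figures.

0.162

v = 36.7/3.6 = 10.19 m/s.
Friction provides the centripetal force: μ_s m g = m v²/r, so μ_s = v²/(g r) = (10.19)²/(10.0 × 64.1) = 103.9/641.0 = 0.1621.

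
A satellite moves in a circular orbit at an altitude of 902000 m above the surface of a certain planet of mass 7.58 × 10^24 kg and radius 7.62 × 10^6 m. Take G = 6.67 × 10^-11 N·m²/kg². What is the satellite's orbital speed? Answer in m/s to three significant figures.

7700 m/s

Orbital radius r = R + h = 7.62 × 10^6 + 902000 = 8.522 × 10^6 m.
Gravity supplies the centripetal force: G M m / r² = m v² / r, so v = √(GM/r).
v = √(6.67 × 10^-11 × 7.58 × 10^24 / 8.522 × 10^6) = √(5.933 × 10^7) = 7702 m/s.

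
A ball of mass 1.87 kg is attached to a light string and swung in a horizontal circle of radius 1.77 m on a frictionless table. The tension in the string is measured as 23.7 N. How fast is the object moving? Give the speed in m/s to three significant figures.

T = m v²/r ⇒ v = √(T r / m) = √(23.7 × 1.77 / 1.87) = √22.43 = 4.736 m/s.

4.74 m/s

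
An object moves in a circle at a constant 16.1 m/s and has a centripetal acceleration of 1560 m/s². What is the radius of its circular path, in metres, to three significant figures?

a_c = v²/r ⇒ r = v²/a_c = (16.1)²/1560 = 259.2/1560 = 0.1662 m.

0.166 m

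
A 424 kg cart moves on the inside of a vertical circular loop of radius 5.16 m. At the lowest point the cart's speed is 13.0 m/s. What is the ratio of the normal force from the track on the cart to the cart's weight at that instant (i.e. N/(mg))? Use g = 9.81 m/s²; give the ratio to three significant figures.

At the bottom, N − mg = mv²/r, so N = m(v²/r + g) and N/(mg) = v²/(rg) + 1 = (13.0)²/(5.16 × 9.81) + 1 = 3.339 + 1 = 4.339.

4.34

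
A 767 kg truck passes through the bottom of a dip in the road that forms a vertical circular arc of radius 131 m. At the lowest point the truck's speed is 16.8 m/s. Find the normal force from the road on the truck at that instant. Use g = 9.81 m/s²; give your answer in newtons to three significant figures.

9180 N

At the lowest point, N points up (toward the centre) and the weight mg points down (away from the centre), so the net inward force is N − mg = mv²/r.
N = m(v²/r + g) = 767 × ((16.8)²/131 + 9.81) = 767 × (2.155 + 9.81) = 767 × 11.96 = 9177 N.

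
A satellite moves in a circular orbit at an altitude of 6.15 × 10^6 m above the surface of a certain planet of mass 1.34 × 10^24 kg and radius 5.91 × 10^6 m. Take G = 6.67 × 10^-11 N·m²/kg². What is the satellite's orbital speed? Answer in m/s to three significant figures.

2720 m/s

Orbital radius r = R + h = 5.91 × 10^6 + 6.15 × 10^6 = 1.206 × 10^7 m.
Gravity supplies the centripetal force: G M m / r² = m v² / r, so v = √(GM/r).
v = √(6.67 × 10^-11 × 1.34 × 10^24 / 1.206 × 10^7) = √(7.411 × 10^6) = 2722 m/s.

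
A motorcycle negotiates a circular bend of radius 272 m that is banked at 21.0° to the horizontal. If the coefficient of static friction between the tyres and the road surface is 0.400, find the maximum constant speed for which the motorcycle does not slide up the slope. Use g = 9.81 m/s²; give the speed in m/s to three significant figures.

49.7 m/s

At the maximum speed, friction acts down the slope at its limiting value f = μN. Radially (horizontal, toward centre): N sinθ + μN cosθ = mv²/r. Vertically: N cosθ − μN sinθ = mg.
Dividing: v² = r g (sinθ + μcosθ)/(cosθ − μsinθ).
sinθ + μcosθ = 0.3584 + 0.400×0.9336 = 0.7318; cosθ − μsinθ = 0.9336 − 0.400×0.3584 = 0.7902.
v² = 272 × 9.81 × 0.7318/0.7902 = 2471 m²/s², so v = 49.71 m/s.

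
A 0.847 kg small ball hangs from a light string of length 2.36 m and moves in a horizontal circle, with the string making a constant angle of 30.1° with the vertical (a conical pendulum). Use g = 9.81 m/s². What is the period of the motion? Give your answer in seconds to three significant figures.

r = L sinθ = 1.184 m. From T sinθ = mω²r and T cosθ = mg: tanθ = ω²r/g, so ω² = g tanθ / r = g/(L cosθ).
ω = √(g/(L cosθ)) = √(9.81/(2.36 × 0.8652)) = √4.805 = 2.192 rad/s.
Period = 2π/ω = 2.866 s.

2.87 s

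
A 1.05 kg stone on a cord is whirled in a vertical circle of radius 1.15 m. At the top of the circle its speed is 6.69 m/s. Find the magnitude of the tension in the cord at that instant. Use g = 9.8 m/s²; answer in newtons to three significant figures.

30.6 N

At the top, both T and the weight mg point inward (toward the centre), so T + mg = mv²/r.
T = m(v²/r − g) = 1.05 × ((6.69)²/1.15 − 9.8) = 1.05 × (38.92 − 9.8) = 1.05 × 29.12 = 30.57 N.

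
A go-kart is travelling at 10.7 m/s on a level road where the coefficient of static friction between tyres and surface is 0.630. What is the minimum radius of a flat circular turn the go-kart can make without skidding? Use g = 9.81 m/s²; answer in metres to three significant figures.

At the limit, μ_s m g = m v²/r, so r_min = v²/(μ_s g) = (10.7)²/(0.630 × 9.81) = 114.5/6.180 = 18.52 m.

18.5 m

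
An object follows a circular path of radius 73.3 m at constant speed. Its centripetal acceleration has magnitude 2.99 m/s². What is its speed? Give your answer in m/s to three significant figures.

a_c = v²/r ⇒ v = √(a_c · r) = √(2.99 × 73.3) = √219.2 = 14.80 m/s.

14.8 m/s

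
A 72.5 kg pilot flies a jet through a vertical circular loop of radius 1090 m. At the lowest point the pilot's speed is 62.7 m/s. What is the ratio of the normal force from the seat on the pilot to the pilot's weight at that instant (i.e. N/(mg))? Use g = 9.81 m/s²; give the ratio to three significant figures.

1.37

At the bottom, N − mg = mv²/r, so N = m(v²/r + g) and N/(mg) = v²/(rg) + 1 = (62.7)²/(1090 × 9.81) + 1 = 0.3677 + 1 = 1.368.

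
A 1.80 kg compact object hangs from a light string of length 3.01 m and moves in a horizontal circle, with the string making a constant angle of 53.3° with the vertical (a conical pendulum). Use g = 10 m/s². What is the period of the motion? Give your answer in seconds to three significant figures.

2.66 s

r = L sinθ = 2.413 m. From T sinθ = mω²r and T cosθ = mg: tanθ = ω²r/g, so ω² = g tanθ / r = g/(L cosθ).
ω = √(g/(L cosθ)) = √(10.0/(3.01 × 0.5976)) = √5.559 = 2.358 rad/s.
Period = 2π/ω = 2.665 s.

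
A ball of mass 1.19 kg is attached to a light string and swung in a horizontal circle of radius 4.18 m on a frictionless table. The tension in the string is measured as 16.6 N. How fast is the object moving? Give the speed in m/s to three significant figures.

T = m v²/r ⇒ v = √(T r / m) = √(16.6 × 4.18 / 1.19) = √58.31 = 7.636 m/s.

7.64 m/s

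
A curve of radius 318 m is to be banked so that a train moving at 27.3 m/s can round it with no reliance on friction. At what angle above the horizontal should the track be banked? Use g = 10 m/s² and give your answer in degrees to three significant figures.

With no friction, the horizontal component of the normal force provides the centripetal force: N sinθ = mv²/r, while N cosθ = mg vertically.
Dividing: tanθ = v²/(r g) = (27.3)²/(318 × 10.0) = 745.3/3180 = 0.2344.
θ = arctan(0.2344) = 13.19°.

13.2°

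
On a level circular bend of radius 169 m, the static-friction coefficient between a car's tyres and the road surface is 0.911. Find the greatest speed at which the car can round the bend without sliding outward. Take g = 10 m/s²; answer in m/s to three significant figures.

39.2 m/s

The only inward force on a level bend is static friction, so at the limit f_s = μ_s N = μ_s m g = m v²/r.
Mass cancels: v_max = √(μ_s g r) = √(0.911 × 10.0 × 169) = √1540 = 39.24 m/s.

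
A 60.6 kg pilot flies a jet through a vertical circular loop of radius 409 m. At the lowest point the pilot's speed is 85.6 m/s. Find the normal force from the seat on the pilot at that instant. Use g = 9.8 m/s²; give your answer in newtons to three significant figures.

At the lowest point, N points up (toward the centre) and the weight mg points down (away from the centre), so the net inward force is N − mg = mv²/r.
N = m(v²/r + g) = 60.6 × ((85.6)²/409 + 9.8) = 60.6 × (17.92 + 9.8) = 60.6 × 27.72 = 1680 N.

1680 N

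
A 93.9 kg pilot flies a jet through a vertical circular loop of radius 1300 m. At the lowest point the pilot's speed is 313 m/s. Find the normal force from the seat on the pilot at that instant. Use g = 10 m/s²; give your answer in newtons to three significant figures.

At the lowest point, N points up (toward the centre) and the weight mg points down (away from the centre), so the net inward force is N − mg = mv²/r.
N = m(v²/r + g) = 93.9 × ((313)²/1300 + 10.0) = 93.9 × (75.36 + 10.0) = 93.9 × 85.36 = 8015 N.

8020 N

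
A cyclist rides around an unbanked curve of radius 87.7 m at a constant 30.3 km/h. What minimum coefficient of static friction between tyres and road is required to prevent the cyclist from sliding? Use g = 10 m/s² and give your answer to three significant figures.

v = 30.3/3.6 = 8.417 m/s.
Friction provides the centripetal force: μ_s m g = m v²/r, so μ_s = v²/(g r) = (8.417)²/(10.0 × 87.7) = 70.84/877.0 = 0.08078.

0.0808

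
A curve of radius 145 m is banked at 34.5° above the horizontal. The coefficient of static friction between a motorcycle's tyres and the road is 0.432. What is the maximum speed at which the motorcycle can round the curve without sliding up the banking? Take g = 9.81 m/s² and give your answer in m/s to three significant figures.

At the maximum speed, friction acts down the slope at its limiting value f = μN. Radially (horizontal, toward centre): N sinθ + μN cosθ = mv²/r. Vertically: N cosθ − μN sinθ = mg.
Dividing: v² = r g (sinθ + μcosθ)/(cosθ − μsinθ).
sinθ + μcosθ = 0.5664 + 0.432×0.8241 = 0.9224; cosθ − μsinθ = 0.8241 − 0.432×0.5664 = 0.5794.
v² = 145 × 9.81 × 0.9224/0.5794 = 2264 m²/s², so v = 47.59 m/s.

47.6 m/s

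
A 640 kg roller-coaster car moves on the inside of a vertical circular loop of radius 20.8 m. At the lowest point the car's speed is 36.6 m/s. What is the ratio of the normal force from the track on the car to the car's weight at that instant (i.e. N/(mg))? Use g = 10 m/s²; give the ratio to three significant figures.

7.44

At the bottom, N − mg = mv²/r, so N = m(v²/r + g) and N/(mg) = v²/(rg) + 1 = (36.6)²/(20.8 × 10.0) + 1 = 6.440 + 1 = 7.440.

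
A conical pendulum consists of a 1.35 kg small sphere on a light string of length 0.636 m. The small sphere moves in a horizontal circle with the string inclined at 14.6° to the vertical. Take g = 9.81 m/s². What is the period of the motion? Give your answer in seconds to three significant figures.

1.57 s

r = L sinθ = 0.1603 m. From T sinθ = mω²r and T cosθ = mg: tanθ = ω²r/g, so ω² = g tanθ / r = g/(L cosθ).
ω = √(g/(L cosθ)) = √(9.81/(0.636 × 0.9677)) = √15.94 = 3.992 rad/s.
Period = 2π/ω = 1.574 s.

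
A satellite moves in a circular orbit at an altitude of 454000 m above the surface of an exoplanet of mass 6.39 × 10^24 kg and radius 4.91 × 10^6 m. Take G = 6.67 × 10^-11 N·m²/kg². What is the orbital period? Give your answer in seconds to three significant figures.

r = R + h = 4.91 × 10^6 + 454000 = 5.364 × 10^6 m. Gravity provides the centripetal force: G M m / r² = m v² / r ⇒ v = √(GM/r) = 8914 m/s.
T = 2πr/v = 2π × 5.364 × 10^6 / 8914 = 3781 s.

3780 s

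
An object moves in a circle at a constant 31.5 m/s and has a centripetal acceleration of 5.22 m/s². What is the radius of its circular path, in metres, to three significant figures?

190 m

a_c = v²/r ⇒ r = v²/a_c = (31.5)²/5.22 = 992.2/5.22 = 190.1 m.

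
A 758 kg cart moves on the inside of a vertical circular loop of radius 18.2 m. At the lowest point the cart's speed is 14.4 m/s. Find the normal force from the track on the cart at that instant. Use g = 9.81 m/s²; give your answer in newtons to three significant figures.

16100 N

At the lowest point, N points up (toward the centre) and the weight mg points down (away from the centre), so the net inward force is N − mg = mv²/r.
N = m(v²/r + g) = 758 × ((14.4)²/18.2 + 9.81) = 758 × (11.39 + 9.81) = 758 × 21.20 = 16070 N.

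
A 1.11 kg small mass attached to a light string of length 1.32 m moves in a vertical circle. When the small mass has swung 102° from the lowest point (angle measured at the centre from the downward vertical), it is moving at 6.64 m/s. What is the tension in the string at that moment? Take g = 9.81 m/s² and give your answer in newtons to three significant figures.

Take the radial direction toward the centre of the circle as positive. The component of the weight along the string toward the centre is −mg cos φ (φ measured from the bottom), so Newton's second law along the string gives T − mg cos φ = m v²/r.
cos 102° = -0.2079, so T = m(v²/r + g cos φ) = 1.11 × ((6.64)²/1.32 + 9.81 × -0.2079) = 1.11 × (33.40 + (-2.040)) = 1.11 × 31.36 = 34.81 N.

34.8 N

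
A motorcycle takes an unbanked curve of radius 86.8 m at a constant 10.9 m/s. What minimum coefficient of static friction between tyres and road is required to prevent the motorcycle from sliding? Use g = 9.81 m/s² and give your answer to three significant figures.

0.140

Friction provides the centripetal force: μ_s m g = m v²/r, so μ_s = v²/(g r) = (10.90)²/(9.81 × 86.8) = 118.8/851.5 = 0.1395.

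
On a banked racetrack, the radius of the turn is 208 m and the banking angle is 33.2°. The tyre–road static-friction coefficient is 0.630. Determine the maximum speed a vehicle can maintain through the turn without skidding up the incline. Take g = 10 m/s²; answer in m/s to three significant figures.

67.4 m/s

At the maximum speed, friction acts down the slope at its limiting value f = μN. Radially (horizontal, toward centre): N sinθ + μN cosθ = mv²/r. Vertically: N cosθ − μN sinθ = mg.
Dividing: v² = r g (sinθ + μcosθ)/(cosθ − μsinθ).
sinθ + μcosθ = 0.5476 + 0.630×0.8368 = 1.075; cosθ − μsinθ = 0.8368 − 0.630×0.5476 = 0.4918.
v² = 208 × 10.0 × 1.075/0.4918 = 4545 m²/s², so v = 67.42 m/s.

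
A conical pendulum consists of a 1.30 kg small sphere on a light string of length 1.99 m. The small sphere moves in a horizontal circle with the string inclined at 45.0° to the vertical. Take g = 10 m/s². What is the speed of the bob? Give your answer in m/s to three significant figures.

The radius of the circle is r = L sinθ = 1.99 × sin 45.0° = 1.407 m.
Horizontally T sinθ = mv²/r and vertically T cosθ = mg, so tanθ = v²/(rg).
v = √(r g tanθ) = √(1.407 × 10.0 × 1.000) = √14.07 = 3.751 m/s.

3.75 m/s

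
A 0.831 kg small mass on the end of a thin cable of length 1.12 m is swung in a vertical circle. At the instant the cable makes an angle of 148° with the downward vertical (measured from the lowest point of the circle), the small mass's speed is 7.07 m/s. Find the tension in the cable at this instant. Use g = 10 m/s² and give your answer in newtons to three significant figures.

30.0 N

Take the radial direction toward the centre of the circle as positive. The component of the weight along the string toward the centre is −mg cos φ (φ measured from the bottom), so Newton's second law along the string gives T − mg cos φ = m v²/r.
cos 148° = -0.8480, so T = m(v²/r + g cos φ) = 0.831 × ((7.07)²/1.12 + 10.0 × -0.8480) = 0.831 × (44.63 + (-8.480)) = 0.831 × 36.15 = 30.04 N.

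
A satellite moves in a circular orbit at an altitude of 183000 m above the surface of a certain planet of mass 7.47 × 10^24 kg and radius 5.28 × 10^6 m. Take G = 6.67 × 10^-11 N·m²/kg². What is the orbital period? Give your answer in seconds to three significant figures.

r = R + h = 5.28 × 10^6 + 183000 = 5.463 × 10^6 m. Gravity provides the centripetal force: G M m / r² = m v² / r ⇒ v = √(GM/r) = 9550 m/s.
T = 2πr/v = 2π × 5.463 × 10^6 / 9550 = 3594 s.

3590 s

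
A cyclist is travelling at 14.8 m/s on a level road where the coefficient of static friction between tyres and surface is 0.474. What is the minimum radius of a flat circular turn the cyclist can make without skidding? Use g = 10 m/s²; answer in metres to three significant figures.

46.2 m

At the limit, μ_s m g = m v²/r, so r_min = v²/(μ_s g) = (14.8)²/(0.474 × 10.0) = 219.0/4.740 = 46.21 m.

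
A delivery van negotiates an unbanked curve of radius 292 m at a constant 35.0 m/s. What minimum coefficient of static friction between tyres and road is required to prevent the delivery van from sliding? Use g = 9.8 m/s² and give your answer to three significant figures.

0.428

Friction provides the centripetal force: μ_s m g = m v²/r, so μ_s = v²/(g r) = (35.00)²/(9.8 × 292) = 1225/2862 = 0.4281.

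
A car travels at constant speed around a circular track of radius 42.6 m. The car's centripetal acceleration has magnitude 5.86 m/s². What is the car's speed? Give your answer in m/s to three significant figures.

15.8 m/s

a_c = v²/r ⇒ v = √(a_c · r) = √(5.86 × 42.6) = √249.6 = 15.80 m/s.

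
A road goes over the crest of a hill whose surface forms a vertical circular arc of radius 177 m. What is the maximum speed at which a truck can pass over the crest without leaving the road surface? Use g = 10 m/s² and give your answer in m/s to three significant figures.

42.1 m/s

At the crest the centre of the circle is below the truck, so the net downward (centripetal) force is mg − N = mv²/r.
The truck leaves the road when N → 0, giving v_max = √(g r) = √(10.0 × 177) = 42.07 m/s.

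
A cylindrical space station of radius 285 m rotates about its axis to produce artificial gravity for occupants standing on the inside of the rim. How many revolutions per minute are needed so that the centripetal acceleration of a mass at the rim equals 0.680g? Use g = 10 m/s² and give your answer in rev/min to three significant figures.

Require ω²r = 0.680g, so ω = √(0.680 × 10.0/285) = 0.1545 rad/s.
In rev/min: ω × 60/(2π) = 0.1545 × 60/(2π) = 1.475 rev/min.

1.48 rev/min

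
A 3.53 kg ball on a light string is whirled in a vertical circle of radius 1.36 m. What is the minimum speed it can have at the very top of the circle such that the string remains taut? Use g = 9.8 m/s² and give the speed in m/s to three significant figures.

At the highest point the centre is directly below, so both the weight and T act inward: T + mg = mv²/r.
At minimum speed T → 0, so mg = mv_min²/r ⇒ v_min = √(g r) = √(9.8 × 1.36) = 3.651 m/s.

3.65 m/s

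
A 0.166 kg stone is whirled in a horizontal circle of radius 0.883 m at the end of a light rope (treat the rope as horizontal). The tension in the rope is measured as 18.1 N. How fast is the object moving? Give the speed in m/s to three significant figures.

9.81 m/s

T = m v²/r ⇒ v = √(T r / m) = √(18.1 × 0.883 / 0.166) = √96.28 = 9.812 m/s.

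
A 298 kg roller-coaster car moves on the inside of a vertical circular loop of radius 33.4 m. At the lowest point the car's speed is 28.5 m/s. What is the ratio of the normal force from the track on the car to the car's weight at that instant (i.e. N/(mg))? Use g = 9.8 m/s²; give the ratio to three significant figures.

At the bottom, N − mg = mv²/r, so N = m(v²/r + g) and N/(mg) = v²/(rg) + 1 = (28.5)²/(33.4 × 9.8) + 1 = 2.482 + 1 = 3.482.

3.48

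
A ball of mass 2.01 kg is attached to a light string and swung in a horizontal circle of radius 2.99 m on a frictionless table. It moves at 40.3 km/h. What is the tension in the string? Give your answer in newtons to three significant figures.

v = 40.3 km/h = 40.3/3.6 = 11.19 m/s.
The tension is the only horizontal force, so it supplies the full centripetal force: T = m v²/r = 2.01 × (11.19)²/2.99 = 2.01 × 125.3/2.99 = 84.24 N.

84.2 N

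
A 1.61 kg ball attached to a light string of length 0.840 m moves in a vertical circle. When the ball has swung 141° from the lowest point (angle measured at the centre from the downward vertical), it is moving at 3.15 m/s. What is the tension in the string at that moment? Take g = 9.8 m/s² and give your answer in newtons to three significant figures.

Take the radial direction toward the centre of the circle as positive. The component of the weight along the string toward the centre is −mg cos φ (φ measured from the bottom), so Newton's second law along the string gives T − mg cos φ = m v²/r.
cos 141° = -0.7771, so T = m(v²/r + g cos φ) = 1.61 × ((3.15)²/0.840 + 9.8 × -0.7771) = 1.61 × (11.81 + (-7.616)) = 1.61 × 4.196 = 6.756 N.

6.76 N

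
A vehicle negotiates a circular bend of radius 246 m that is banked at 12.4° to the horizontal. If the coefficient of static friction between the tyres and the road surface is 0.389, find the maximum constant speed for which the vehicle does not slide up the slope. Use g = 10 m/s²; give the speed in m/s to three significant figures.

40.5 m/s

At the maximum speed, friction acts down the slope at its limiting value f = μN. Radially (horizontal, toward centre): N sinθ + μN cosθ = mv²/r. Vertically: N cosθ − μN sinθ = mg.
Dividing: v² = r g (sinθ + μcosθ)/(cosθ − μsinθ).
sinθ + μcosθ = 0.2147 + 0.389×0.9767 = 0.5947; cosθ − μsinθ = 0.9767 − 0.389×0.2147 = 0.8931.
v² = 246 × 10.0 × 0.5947/0.8931 = 1638 m²/s², so v = 40.47 m/s.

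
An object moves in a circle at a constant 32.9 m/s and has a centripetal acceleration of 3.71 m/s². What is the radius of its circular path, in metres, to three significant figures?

a_c = v²/r ⇒ r = v²/a_c = (32.9)²/3.71 = 1082/3.71 = 291.8 m.

292 m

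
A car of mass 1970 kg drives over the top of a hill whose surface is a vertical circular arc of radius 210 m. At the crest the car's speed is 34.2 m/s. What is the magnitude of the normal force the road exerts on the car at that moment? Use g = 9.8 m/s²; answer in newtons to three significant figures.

At the crest the centripetal acceleration points downward (toward the centre of the arc), so mg − N = mv²/r.
N = m(g − v²/r) = 1970 × (9.8 − (34.2)²/210) = 1970 × (9.8 − 5.570) = 1970 × 4.230 = 8334 N.

8330 N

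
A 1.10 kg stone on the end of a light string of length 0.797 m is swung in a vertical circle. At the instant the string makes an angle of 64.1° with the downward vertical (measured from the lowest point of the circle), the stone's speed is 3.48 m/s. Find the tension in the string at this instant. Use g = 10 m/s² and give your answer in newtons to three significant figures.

Take the radial direction toward the centre of the circle as positive. The component of the weight along the string toward the centre is −mg cos φ (φ measured from the bottom), so Newton's second law along the string gives T − mg cos φ = m v²/r.
cos 64.1° = 0.4368, so T = m(v²/r + g cos φ) = 1.10 × ((3.48)²/0.797 + 10.0 × 0.4368) = 1.10 × (15.19 + (4.368)) = 1.10 × 19.56 = 21.52 N.

21.5 N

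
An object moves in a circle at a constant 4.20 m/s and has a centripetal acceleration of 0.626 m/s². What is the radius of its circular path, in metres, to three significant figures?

a_c = v²/r ⇒ r = v²/a_c = (4.20)²/0.626 = 17.64/0.626 = 28.18 m.

28.2 m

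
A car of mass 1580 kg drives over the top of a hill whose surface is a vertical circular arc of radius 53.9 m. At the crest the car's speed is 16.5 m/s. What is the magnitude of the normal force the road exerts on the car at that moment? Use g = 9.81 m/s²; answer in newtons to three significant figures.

At the crest the centripetal acceleration points downward (toward the centre of the arc), so mg − N = mv²/r.
N = m(g − v²/r) = 1580 × (9.81 − (16.5)²/53.9) = 1580 × (9.81 − 5.051) = 1580 × 4.759 = 7519 N.

7520 N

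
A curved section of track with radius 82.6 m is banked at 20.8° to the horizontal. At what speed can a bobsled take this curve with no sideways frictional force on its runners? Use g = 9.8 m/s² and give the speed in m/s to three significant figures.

On a frictionless banked curve, N sinθ = mv²/r and N cosθ = mg, so tanθ = v²/(rg).
v = √(r g tanθ) = √(82.6 × 9.8 × tan 20.8°) = √(82.6 × 9.8 × 0.3799) = √307.5 = 17.54 m/s.

17.5 m/s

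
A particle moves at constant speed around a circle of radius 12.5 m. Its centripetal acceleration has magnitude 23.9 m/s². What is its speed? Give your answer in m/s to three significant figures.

a_c = v²/r ⇒ v = √(a_c · r) = √(23.9 × 12.5) = √298.8 = 17.28 m/s.

17.3 m/s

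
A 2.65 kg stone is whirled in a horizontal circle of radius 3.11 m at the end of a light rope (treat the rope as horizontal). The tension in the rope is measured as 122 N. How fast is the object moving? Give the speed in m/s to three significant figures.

12.0 m/s

T = m v²/r ⇒ v = √(T r / m) = √(122 × 3.11 / 2.65) = √143.2 = 11.97 m/s.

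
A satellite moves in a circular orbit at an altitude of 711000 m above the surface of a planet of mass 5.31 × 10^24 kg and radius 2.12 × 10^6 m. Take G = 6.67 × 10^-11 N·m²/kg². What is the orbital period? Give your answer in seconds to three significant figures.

1590 s

r = R + h = 2.12 × 10^6 + 711000 = 2.831 × 10^6 m. Gravity provides the centripetal force: G M m / r² = m v² / r ⇒ v = √(GM/r) = 11190 m/s.
T = 2πr/v = 2π × 2.831 × 10^6 / 11190 = 1590 s.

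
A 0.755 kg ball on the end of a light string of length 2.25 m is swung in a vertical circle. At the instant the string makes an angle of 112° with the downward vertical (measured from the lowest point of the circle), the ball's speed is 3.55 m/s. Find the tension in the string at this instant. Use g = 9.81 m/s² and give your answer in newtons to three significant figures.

Take the radial direction toward the centre of the circle as positive. The component of the weight along the string toward the centre is −mg cos φ (φ measured from the bottom), so Newton's second law along the string gives T − mg cos φ = m v²/r.
cos 112° = -0.3746, so T = m(v²/r + g cos φ) = 0.755 × ((3.55)²/2.25 + 9.81 × -0.3746) = 0.755 × (5.601 + (-3.675)) = 0.755 × 1.926 = 1.454 N.

1.45 N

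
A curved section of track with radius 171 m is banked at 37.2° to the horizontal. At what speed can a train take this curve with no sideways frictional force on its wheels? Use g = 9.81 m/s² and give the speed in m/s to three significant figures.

35.7 m/s

On a frictionless banked curve, N sinθ = mv²/r and N cosθ = mg, so tanθ = v²/(rg).
v = √(r g tanθ) = √(171 × 9.81 × tan 37.2°) = √(171 × 9.81 × 0.7590) = √1273 = 35.68 m/s.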